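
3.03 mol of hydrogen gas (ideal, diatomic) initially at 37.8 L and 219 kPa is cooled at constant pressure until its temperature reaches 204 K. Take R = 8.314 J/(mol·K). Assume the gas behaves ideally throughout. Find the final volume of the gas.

23.5 L

T₁ = P₁V₁/(nR) = 219×37.8/(3.03×8.314) = 329 K.
Isobaric: P stays 219 kPa; V/T = const ⇒ T₂ = 204 K, V₂ = 23.5 L.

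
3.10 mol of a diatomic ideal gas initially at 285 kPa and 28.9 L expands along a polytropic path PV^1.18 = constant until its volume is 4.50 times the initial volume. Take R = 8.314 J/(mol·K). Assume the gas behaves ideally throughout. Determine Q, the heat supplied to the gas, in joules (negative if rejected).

T₁ = P₁V₁/(nR) = 285×28.9/(3.10×8.314) = 320 K.
Polytropic n=1.18: T₂ = T₁(V₁/V₂)^(n−1) = 320×(0.222)^0.18 = 244 K; P₂ = P₁(V₁/V₂)^n = 48.3 kPa.
W = (P₁V₁−P₂V₂)/(n−1) = (285×28.9−48.3×130)/0.18 = 10900 J.
ΔU = nCvΔT = 3.10×20.8×(244−320) = -4880 J.
Q = ΔU + W = 5970 J.

5970 J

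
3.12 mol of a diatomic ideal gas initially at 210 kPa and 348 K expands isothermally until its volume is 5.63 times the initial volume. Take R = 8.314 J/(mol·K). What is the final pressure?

37.3 kPa

V₁ = nRT₁/P₁ = 3.12×8.314×348/210 = 43.0 L.
Isothermal: T stays 348 K; PV = const ⇒ V₂ = 242 L, P₂ = 37.3 kPa.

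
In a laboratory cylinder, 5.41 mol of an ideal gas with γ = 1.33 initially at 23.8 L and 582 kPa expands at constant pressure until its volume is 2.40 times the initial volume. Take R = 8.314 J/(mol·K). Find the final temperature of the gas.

T₁ = P₁V₁/(nR) = 582×23.8/(5.41×8.314) = 308 K.
Isobaric: P stays 582 kPa; V/T = const ⇒ T₂ = 739 K, V₂ = 57.1 L.

739 K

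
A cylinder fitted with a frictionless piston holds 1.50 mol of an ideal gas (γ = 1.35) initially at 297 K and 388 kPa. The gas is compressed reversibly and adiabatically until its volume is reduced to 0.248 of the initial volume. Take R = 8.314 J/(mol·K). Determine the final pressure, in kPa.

2550 kPa

V₁ = nRT₁/P₁ = 1.50×8.314×297/388 = 9.55 L.
Adiabatic: TV^(γ−1) = const ⇒ T₂ = 297×(4.03)^0.350 = 484 K; PV^γ = const ⇒ P₂ = 2550 kPa.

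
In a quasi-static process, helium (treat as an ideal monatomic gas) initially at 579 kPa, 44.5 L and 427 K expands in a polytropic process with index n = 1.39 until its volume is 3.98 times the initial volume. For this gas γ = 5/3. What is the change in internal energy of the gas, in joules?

n = P₁V₁/(RT₁) = 579×44.5/(8.314×427) = 7.26 mol.
Polytropic n=1.39: T₂ = T₁(V₁/V₂)^(n−1) = 427×(0.251)^0.39 = 249 K; P₂ = P₁(V₁/V₂)^n = 84.9 kPa.
For an ideal gas ΔU = nCvΔT with Cv = (3/2)R = 12.5 J/(mol·K).
ΔU = 7.26×12.5×(249−427) = -16100 J.

-16100 J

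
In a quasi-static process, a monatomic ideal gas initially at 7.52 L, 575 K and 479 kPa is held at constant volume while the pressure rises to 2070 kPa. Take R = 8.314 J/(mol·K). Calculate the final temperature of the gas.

Isochoric: V stays 7.52 L; P/T = const ⇒ T₂ = 2480 K, P₂ = 2070 kPa.

2480 K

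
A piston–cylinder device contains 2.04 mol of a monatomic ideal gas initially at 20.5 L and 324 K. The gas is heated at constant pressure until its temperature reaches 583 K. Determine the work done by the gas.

P₁ = nRT₁/V₁ = 2.04×8.314×324/20.5 = 268 kPa.
Isobaric: P stays 268 kPa; V/T = const ⇒ T₂ = 583 K, V₂ = 36.9 L.
W = PΔV = 268×(36.9−20.5) kPa·L = 4390 J.

4390 J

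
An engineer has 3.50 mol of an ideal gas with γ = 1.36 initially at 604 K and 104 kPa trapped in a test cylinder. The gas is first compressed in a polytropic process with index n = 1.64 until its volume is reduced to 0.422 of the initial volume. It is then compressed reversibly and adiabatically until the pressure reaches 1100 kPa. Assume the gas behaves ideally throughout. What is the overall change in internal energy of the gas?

V₁ = nRT₁/P₁ = 3.50×8.314×604/104 = 169 L.
Step 1 — Polytropic n=1.64: T₂ = T₁(V₁/V₂)^(n−1) = 604×(2.37)^0.64 = 1050 K; P₂ = P₁(V₁/V₂)^n = 428 kPa.
W = (P₁V₁−P₂V₂)/(n−1) = (104×169−428×71.3)/0.64 = -20200 J.
ΔU = nCvΔT = 3.50×23.1×(1050−604) = 36000 J.
Q = ΔU + W = 15700 J.
State after step 1: P = 428 kPa, V = 71.3 L, T = 1050 K.
Step 2 — Adiabatic: T₂/T₁ = (P₂/P₁)^((γ−1)/γ) ⇒ T₂ = 1050×(2.57)^0.265 = 1350 K; V₂ = 35.6 L.
ΔU = nCvΔT = 3.50×23.1×(1350−1050) = 24100 J.
Q = 0 for an adiabatic process, so W = −ΔU = -24100 J.
Net over both steps: W = -44300 J, Q = 15700 J, ΔU = 60000 J.

60000 J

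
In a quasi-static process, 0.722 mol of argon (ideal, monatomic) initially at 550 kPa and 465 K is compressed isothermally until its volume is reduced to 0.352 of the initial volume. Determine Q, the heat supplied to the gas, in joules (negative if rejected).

V₁ = nRT₁/P₁ = 0.722×8.314×465/550 = 5.08 L.
Isothermal: T stays 465 K; PV = const ⇒ V₂ = 1.79 L, P₂ = 1560 kPa.
ΔU = 0 (ideal gas, T constant).
W = nRT ln(V₂/V₁) = 0.722×8.314×465×ln(0.352) = -2910 J.
Q = ΔU + W = -2910 J.

-2910 J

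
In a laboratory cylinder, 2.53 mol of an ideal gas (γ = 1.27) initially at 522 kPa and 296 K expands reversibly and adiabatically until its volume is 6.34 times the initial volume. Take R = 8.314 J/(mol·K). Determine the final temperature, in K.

180 K

V₁ = nRT₁/P₁ = 2.53×8.314×296/522 = 11.9 L.
Adiabatic: TV^(γ−1) = const ⇒ T₂ = 296×(0.158)^0.270 = 180 K; PV^γ = const ⇒ P₂ = 50.0 kPa.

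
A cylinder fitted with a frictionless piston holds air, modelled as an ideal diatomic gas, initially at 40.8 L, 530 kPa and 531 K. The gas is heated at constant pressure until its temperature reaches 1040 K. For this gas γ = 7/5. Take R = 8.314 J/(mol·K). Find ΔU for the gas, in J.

n = P₁V₁/(RT₁) = 530×40.8/(8.314×531) = 4.90 mol.
Isobaric: P stays 530 kPa; V/T = const ⇒ T₂ = 1040 K, V₂ = 79.9 L.
For an ideal gas ΔU = nCvΔT with Cv = (5/2)R = 20.8 J/(mol·K).
ΔU = 4.90×20.8×(1040−531) = 51800 J.

51800 J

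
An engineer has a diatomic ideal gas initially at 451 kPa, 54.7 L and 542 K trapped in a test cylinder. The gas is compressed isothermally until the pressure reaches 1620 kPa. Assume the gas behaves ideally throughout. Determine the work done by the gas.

-31500 J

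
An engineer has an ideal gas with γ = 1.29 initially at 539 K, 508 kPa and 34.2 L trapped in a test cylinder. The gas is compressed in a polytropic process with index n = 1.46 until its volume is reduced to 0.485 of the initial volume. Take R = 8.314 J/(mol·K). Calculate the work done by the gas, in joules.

-14900 J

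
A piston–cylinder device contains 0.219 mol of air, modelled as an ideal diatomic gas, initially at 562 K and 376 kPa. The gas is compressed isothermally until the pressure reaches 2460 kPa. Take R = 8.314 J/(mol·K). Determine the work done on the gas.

V₁ = nRT₁/P₁ = 0.219×8.314×562/376 = 2.72 L.
Isothermal: T stays 562 K; PV = const ⇒ V₂ = 0.416 L, P₂ = 2460 kPa.
W = nRT ln(V₂/V₁) = 0.219×8.314×562×ln(0.153) = -1920 J.
Work done on the gas = −W_by = 1920 J.

1920 J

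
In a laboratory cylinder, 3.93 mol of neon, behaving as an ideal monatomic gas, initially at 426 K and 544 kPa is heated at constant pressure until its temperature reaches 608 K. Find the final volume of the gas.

36.5 L

V₁ = nRT₁/P₁ = 3.93×8.314×426/544 = 25.6 L.
Isobaric: P stays 544 kPa; V/T = const ⇒ T₂ = 608 K, V₂ = 36.5 L.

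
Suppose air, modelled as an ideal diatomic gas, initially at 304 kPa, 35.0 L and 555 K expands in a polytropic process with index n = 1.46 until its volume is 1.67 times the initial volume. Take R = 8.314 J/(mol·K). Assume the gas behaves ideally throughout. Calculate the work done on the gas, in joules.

n = P₁V₁/(RT₁) = 304×35.0/(8.314×555) = 2.31 mol.
Polytropic n=1.46: T₂ = T₁(V₁/V₂)^(n−1) = 555×(0.599)^0.46 = 438 K; P₂ = P₁(V₁/V₂)^n = 144 kPa.
W = (P₁V₁−P₂V₂)/(n−1) = (304×35.0−144×58.4)/0.46 = 4860 J.
Work done on the gas = −W_by = -4860 J.

-4860 J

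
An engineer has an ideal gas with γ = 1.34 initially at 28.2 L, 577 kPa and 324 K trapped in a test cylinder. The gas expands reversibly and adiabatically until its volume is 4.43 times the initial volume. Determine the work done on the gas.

-19000 J

n = P₁V₁/(RT₁) = 577×28.2/(8.314×324) = 6.04 mol.
Adiabatic: TV^(γ−1) = const ⇒ T₂ = 324×(0.226)^0.340 = 195 K; PV^γ = const ⇒ P₂ = 78.5 kPa.
ΔU = nCvΔT = 6.04×24.5×(195−324) = -19000 J.
Q = 0 for an adiabatic process, so W = −ΔU = 19000 J.
Work done on the gas = −W_by = -19000 J.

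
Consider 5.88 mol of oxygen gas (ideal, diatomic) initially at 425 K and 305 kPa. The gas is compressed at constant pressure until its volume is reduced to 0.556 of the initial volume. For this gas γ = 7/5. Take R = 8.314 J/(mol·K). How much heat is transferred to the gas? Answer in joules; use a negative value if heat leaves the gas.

V₁ = nRT₁/P₁ = 5.88×8.314×425/305 = 68.1 L.
Isobaric: P stays 305 kPa; V/T = const ⇒ T₂ = 236 K, V₂ = 37.9 L.
W = PΔV = 305×(37.9−68.1) kPa·L = -9220 J.
ΔU = nCvΔT = 5.88×20.8×(236−425) = -23100 J.
Q = ΔU + W = nCpΔT = -32300 J.

-32300 J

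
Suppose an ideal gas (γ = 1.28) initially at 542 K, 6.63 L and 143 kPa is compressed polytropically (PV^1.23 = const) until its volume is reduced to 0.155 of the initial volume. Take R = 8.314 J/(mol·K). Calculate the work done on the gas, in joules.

2210 J

n = P₁V₁/(RT₁) = 143×6.63/(8.314×542) = 0.210 mol.
Polytropic n=1.23: T₂ = T₁(V₁/V₂)^(n−1) = 542×(6.45)^0.23 = 832 K; P₂ = P₁(V₁/V₂)^n = 1420 kPa.
W = (P₁V₁−P₂V₂)/(n−1) = (143×6.63−1420×1.03)/0.23 = -2210 J.
Work done on the gas = −W_by = 2210 J.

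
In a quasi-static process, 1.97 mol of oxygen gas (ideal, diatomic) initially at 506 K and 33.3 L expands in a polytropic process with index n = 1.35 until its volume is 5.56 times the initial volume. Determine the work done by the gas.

P₁ = nRT₁/V₁ = 1.97×8.314×506/33.3 = 249 kPa.
Polytropic n=1.35: T₂ = T₁(V₁/V₂)^(n−1) = 506×(0.180)^0.35 = 278 K; P₂ = P₁(V₁/V₂)^n = 24.6 kPa.
W = (P₁V₁−P₂V₂)/(n−1) = (249×33.3−24.6×185)/0.35 = 10700 J.

10700 J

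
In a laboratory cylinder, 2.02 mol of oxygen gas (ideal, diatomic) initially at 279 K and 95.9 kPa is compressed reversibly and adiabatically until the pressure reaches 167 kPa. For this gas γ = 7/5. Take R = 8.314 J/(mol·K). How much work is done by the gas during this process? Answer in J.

-2010 J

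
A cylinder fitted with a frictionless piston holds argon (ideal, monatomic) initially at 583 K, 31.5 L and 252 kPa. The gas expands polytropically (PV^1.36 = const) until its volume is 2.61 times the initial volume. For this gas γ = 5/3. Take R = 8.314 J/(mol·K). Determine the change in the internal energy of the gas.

-3480 J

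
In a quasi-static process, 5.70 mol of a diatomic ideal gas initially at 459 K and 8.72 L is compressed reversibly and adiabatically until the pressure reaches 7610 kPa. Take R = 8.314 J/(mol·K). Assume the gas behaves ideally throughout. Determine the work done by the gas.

-20400 J

P₁ = nRT₁/V₁ = 5.70×8.314×459/8.72 = 2490 kPa.
Adiabatic: T₂/T₁ = (P₂/P₁)^((γ−1)/γ) ⇒ T₂ = 459×(3.05)^0.286 = 631 K; V₂ = 3.93 L.
ΔU = nCvΔT = 5.70×20.8×(631−459) = 20400 J.
Q = 0 for an adiabatic process, so W = −ΔU = -20400 J.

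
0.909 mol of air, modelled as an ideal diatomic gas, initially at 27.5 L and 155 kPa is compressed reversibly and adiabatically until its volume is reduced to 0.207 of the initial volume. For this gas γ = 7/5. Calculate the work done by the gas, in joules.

-9350 J

T₁ = P₁V₁/(nR) = 155×27.5/(0.909×8.314) = 564 K.
Adiabatic: TV^(γ−1) = const ⇒ T₂ = 564×(4.83)^0.400 = 1060 K; PV^γ = const ⇒ P₂ = 1410 kPa.
ΔU = nCvΔT = 0.909×20.8×(1060−564) = 9350 J.
Q = 0 for an adiabatic process, so W = −ΔU = -9350 J.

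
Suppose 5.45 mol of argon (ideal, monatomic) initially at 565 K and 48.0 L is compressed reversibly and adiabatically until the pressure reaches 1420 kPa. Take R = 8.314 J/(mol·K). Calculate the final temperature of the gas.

P₁ = nRT₁/V₁ = 5.45×8.314×565/48.0 = 533 kPa.
Adiabatic: T₂/T₁ = (P₂/P₁)^((γ−1)/γ) ⇒ T₂ = 565×(2.66)^0.400 = 836 K; V₂ = 26.7 L.

836 K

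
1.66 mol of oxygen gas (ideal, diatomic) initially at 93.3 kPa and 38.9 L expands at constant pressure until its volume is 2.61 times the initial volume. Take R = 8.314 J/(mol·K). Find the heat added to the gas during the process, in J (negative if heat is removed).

T₁ = P₁V₁/(nR) = 93.3×38.9/(1.66×8.314) = 263 K.
Isobaric: P stays 93.3 kPa; V/T = const ⇒ T₂ = 686 K, V₂ = 102 L.
W = PΔV = 93.3×(102−38.9) kPa·L = 5840 J.
ΔU = nCvΔT = 1.66×20.8×(686−263) = 14600 J.
Q = ΔU + W = nCpΔT = 20500 J.

20500 J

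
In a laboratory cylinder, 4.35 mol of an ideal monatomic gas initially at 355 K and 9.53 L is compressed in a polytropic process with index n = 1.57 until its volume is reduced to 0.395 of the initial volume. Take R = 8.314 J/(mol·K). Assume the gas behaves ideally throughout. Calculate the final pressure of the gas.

5790 kPa

P₁ = nRT₁/V₁ = 4.35×8.314×355/9.53 = 1350 kPa.
Polytropic n=1.57: T₂ = T₁(V₁/V₂)^(n−1) = 355×(2.53)^0.57 = 603 K; P₂ = P₁(V₁/V₂)^n = 5790 kPa.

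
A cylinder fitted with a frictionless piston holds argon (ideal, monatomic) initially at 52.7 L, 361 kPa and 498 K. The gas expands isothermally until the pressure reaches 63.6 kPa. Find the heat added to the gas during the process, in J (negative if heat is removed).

n = P₁V₁/(RT₁) = 361×52.7/(8.314×498) = 4.59 mol.
Isothermal: T stays 498 K; PV = const ⇒ V₂ = 299 L, P₂ = 63.6 kPa.
ΔU = 0 (ideal gas, T constant).
W = nRT ln(V₂/V₁) = 4.59×8.314×498×ln(5.68) = 33000 J.
Q = ΔU + W = 33000 J.

33000 J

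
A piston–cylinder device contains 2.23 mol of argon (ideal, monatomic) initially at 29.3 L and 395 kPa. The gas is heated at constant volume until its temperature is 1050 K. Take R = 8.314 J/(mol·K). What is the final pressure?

664 kPa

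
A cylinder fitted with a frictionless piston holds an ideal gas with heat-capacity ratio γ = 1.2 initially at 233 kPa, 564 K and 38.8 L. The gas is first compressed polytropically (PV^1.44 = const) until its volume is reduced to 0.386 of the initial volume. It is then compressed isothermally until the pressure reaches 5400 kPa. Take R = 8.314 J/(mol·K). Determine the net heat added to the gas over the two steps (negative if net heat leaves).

-11500 J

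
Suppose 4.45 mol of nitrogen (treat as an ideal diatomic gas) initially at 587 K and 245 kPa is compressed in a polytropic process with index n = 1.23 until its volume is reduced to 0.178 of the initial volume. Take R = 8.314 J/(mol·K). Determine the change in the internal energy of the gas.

V₁ = nRT₁/P₁ = 4.45×8.314×587/245 = 88.6 L.
Polytropic n=1.23: T₂ = T₁(V₁/V₂)^(n−1) = 587×(5.62)^0.23 = 873 K; P₂ = P₁(V₁/V₂)^n = 2050 kPa.
For an ideal gas ΔU = nCvΔT with Cv = (5/2)R = 20.8 J/(mol·K).
ΔU = 4.45×20.8×(873−587) = 26500 J.

26500 J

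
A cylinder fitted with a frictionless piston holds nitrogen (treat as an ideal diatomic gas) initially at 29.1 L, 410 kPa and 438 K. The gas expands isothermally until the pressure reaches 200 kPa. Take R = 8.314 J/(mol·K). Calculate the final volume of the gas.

59.7 L

Isothermal: T stays 438 K; PV = const ⇒ V₂ = 59.7 L, P₂ = 200 kPa.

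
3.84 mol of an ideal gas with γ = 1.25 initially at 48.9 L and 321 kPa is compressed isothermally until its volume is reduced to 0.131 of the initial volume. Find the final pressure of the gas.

T₁ = P₁V₁/(nR) = 321×48.9/(3.84×8.314) = 492 K.
Isothermal: T stays 492 K; PV = const ⇒ V₂ = 6.41 L, P₂ = 2450 kPa.

2450 kPa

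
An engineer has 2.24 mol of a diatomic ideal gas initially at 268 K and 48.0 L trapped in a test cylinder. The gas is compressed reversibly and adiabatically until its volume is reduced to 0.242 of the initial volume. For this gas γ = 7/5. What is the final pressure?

P₁ = nRT₁/V₁ = 2.24×8.314×268/48.0 = 104 kPa.
Adiabatic: TV^(γ−1) = const ⇒ T₂ = 268×(4.13)^0.400 = 473 K; PV^γ = const ⇒ P₂ = 758 kPa.

758 kPa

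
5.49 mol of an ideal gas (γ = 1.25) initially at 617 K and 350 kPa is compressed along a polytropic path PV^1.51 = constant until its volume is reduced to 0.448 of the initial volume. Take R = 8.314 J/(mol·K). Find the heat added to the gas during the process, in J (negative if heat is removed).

V₁ = nRT₁/P₁ = 5.49×8.314×617/350 = 80.5 L.
Polytropic n=1.51: T₂ = T₁(V₁/V₂)^(n−1) = 617×(2.23)^0.51 = 929 K; P₂ = P₁(V₁/V₂)^n = 1180 kPa.
W = (P₁V₁−P₂V₂)/(n−1) = (350×80.5−1180×36.0)/0.51 = -27900 J.
ΔU = nCvΔT = 5.49×33.3×(929−617) = 57000 J.
Q = ΔU + W = 29100 J.

29100 J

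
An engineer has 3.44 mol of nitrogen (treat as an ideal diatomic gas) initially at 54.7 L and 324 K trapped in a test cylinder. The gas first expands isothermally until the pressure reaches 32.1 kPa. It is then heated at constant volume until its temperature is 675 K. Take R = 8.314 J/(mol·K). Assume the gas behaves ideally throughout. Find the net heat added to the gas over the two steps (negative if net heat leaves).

40500 J

P₁ = nRT₁/V₁ = 3.44×8.314×324/54.7 = 169 kPa.
Step 1 — Isothermal: T stays 324 K; PV = const ⇒ V₂ = 289 L, P₂ = 32.1 kPa.
ΔU = 0 (ideal gas, T constant).
W = nRT ln(V₂/V₁) = 3.44×8.314×324×ln(5.28) = 15400 J.
Q = ΔU + W = 15400 J.
State after step 1: P = 32.1 kPa, V = 289 L, T = 324 K.
Step 2 — Isochoric: V stays 289 L; P/T = const ⇒ T₂ = 675 K, P₂ = 66.9 kPa.
W = 0 (no volume change).
ΔU = nCvΔT = 3.44×20.8×(675−324) = 25100 J.
Q = ΔU = 25100 J.
Net over both steps: W = 15400 J, Q = 40500 J, ΔU = 25100 J.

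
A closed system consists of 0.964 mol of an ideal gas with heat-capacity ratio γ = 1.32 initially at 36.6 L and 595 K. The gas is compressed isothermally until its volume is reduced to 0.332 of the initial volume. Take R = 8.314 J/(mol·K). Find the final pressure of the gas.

392 kPa

P₁ = nRT₁/V₁ = 0.964×8.314×595/36.6 = 130 kPa.
Isothermal: T stays 595 K; PV = const ⇒ V₂ = 12.2 L, P₂ = 392 kPa.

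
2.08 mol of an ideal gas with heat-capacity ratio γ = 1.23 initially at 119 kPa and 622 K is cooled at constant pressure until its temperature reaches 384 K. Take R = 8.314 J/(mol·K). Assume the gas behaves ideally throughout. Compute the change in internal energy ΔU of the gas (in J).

-17900 J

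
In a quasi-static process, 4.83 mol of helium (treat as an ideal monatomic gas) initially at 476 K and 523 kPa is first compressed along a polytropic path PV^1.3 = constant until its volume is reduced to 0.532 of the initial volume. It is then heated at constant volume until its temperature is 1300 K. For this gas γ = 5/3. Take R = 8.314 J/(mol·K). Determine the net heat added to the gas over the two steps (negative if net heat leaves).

36400 J

V₁ = nRT₁/P₁ = 4.83×8.314×476/523 = 36.5 L.
Step 1 — Polytropic n=1.3: T₂ = T₁(V₁/V₂)^(n−1) = 476×(1.88)^0.30 = 575 K; P₂ = P₁(V₁/V₂)^n = 1190 kPa.
W = (P₁V₁−P₂V₂)/(n−1) = (523×36.5−1190×19.4)/0.30 = -13300 J.
ΔU = nCvΔT = 4.83×12.5×(575−476) = 5980 J.
Q = ΔU + W = -7300 J.
State after step 1: P = 1190 kPa, V = 19.4 L, T = 575 K.
Step 2 — Isochoric: V stays 19.4 L; P/T = const ⇒ T₂ = 1300 K, P₂ = 2680 kPa.
W = 0 (no volume change).
ΔU = nCvΔT = 4.83×12.5×(1300−575) = 43700 J.
Q = ΔU = 43700 J.
Net over both steps: W = -13300 J, Q = 36400 J, ΔU = 49600 J.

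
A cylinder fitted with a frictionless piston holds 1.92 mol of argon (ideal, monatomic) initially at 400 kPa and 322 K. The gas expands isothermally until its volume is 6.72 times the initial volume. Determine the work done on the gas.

V₁ = nRT₁/P₁ = 1.92×8.314×322/400 = 12.9 L.
Isothermal: T stays 322 K; PV = const ⇒ V₂ = 86.4 L, P₂ = 59.5 kPa.
W = nRT ln(V₂/V₁) = 1.92×8.314×322×ln(6.72) = 9790 J.
Work done on the gas = −W_by = -9790 J.

-9790 J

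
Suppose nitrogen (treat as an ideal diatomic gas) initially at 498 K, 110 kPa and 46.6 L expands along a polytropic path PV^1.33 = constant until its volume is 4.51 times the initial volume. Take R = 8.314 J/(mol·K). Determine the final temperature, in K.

303 K

Polytropic n=1.33: T₂ = T₁(V₁/V₂)^(n−1) = 498×(0.222)^0.33 = 303 K; P₂ = P₁(V₁/V₂)^n = 14.8 kPa.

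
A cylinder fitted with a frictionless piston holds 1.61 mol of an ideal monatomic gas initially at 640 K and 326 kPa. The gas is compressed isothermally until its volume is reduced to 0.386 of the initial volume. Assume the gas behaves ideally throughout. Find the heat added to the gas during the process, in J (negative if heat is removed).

-8150 J

V₁ = nRT₁/P₁ = 1.61×8.314×640/326 = 26.3 L.
Isothermal: T stays 640 K; PV = const ⇒ V₂ = 10.1 L, P₂ = 845 kPa.
ΔU = 0 (ideal gas, T constant).
W = nRT ln(V₂/V₁) = 1.61×8.314×640×ln(0.386) = -8150 J.
Q = ΔU + W = -8150 J.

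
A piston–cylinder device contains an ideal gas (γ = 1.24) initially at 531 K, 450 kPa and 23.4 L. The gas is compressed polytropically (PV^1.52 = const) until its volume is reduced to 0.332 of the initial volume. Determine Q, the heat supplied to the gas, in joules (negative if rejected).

18300 J

n = P₁V₁/(RT₁) = 450×23.4/(8.314×531) = 2.39 mol.
Polytropic n=1.52: T₂ = T₁(V₁/V₂)^(n−1) = 531×(3.01)^0.52 = 942 K; P₂ = P₁(V₁/V₂)^n = 2400 kPa.
W = (P₁V₁−P₂V₂)/(n−1) = (450×23.4−2400×7.77)/0.52 = -15700 J.
ΔU = nCvΔT = 2.39×34.6×(942−531) = 34000 J.
Q = ΔU + W = 18300 J.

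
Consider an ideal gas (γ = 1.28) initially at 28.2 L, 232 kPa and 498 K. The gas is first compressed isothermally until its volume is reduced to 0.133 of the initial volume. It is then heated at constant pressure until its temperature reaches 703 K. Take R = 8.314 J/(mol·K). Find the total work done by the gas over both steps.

-10500 J

n = P₁V₁/(RT₁) = 232×28.2/(8.314×498) = 1.58 mol.
Step 1 — Isothermal: T stays 498 K; PV = const ⇒ V₂ = 3.75 L, P₂ = 1740 kPa.
ΔU = 0 (ideal gas, T constant).
W = nRT ln(V₂/V₁) = 1.58×8.314×498×ln(0.133) = -13200 J.
Q = ΔU + W = -13200 J.
State after step 1: P = 1740 kPa, V = 3.75 L, T = 498 K.
Step 2 — Isobaric: P stays 1740 kPa; V/T = const ⇒ T₂ = 703 K, V₂ = 5.29 L.
W = PΔV = 1740×(5.29−3.75) kPa·L = 2690 J.
ΔU = nCvΔT = 1.58×29.7×(703−498) = 9620 J.
Q = ΔU + W = nCpΔT = 12300 J.
Net over both steps: W = -10500 J, Q = -887 J, ΔU = 9620 J.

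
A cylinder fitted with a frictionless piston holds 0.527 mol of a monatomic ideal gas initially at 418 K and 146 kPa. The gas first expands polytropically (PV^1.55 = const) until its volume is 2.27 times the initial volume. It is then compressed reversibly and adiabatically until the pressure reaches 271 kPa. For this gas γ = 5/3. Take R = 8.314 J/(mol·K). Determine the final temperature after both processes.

567 K

V₁ = nRT₁/P₁ = 0.527×8.314×418/146 = 12.5 L.
Step 1 — Polytropic n=1.55: T₂ = T₁(V₁/V₂)^(n−1) = 418×(0.441)^0.55 = 266 K; P₂ = P₁(V₁/V₂)^n = 41.0 kPa.
W = (P₁V₁−P₂V₂)/(n−1) = (146×12.5−41.0×28.5)/0.55 = 1210 J.
ΔU = nCvΔT = 0.527×12.5×(266−418) = -997 J.
Q = ΔU + W = 211 J.
State after step 1: P = 41.0 kPa, V = 28.5 L, T = 266 K.
Step 2 — Adiabatic: T₂/T₁ = (P₂/P₁)^((γ−1)/γ) ⇒ T₂ = 266×(6.61)^0.400 = 567 K; V₂ = 9.17 L.
ΔU = nCvΔT = 0.527×12.5×(567−266) = 1980 J.
Q = 0 for an adiabatic process, so W = −ΔU = -1980 J.
Net over both steps: W = -767 J, Q = 211 J, ΔU = 979 J.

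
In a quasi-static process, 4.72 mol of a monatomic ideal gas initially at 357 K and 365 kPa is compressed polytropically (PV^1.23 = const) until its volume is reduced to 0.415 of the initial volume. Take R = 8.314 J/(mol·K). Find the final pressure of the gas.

V₁ = nRT₁/P₁ = 4.72×8.314×357/365 = 38.4 L.
Polytropic n=1.23: T₂ = T₁(V₁/V₂)^(n−1) = 357×(2.41)^0.23 = 437 K; P₂ = P₁(V₁/V₂)^n = 1080 kPa.

1080 kPa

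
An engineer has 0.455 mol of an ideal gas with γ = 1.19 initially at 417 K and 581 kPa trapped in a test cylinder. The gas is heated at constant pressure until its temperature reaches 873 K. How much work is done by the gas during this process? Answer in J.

V₁ = nRT₁/P₁ = 0.455×8.314×417/581 = 2.72 L.
Isobaric: P stays 581 kPa; V/T = const ⇒ T₂ = 873 K, V₂ = 5.68 L.
W = PΔV = 581×(5.68−2.72) kPa·L = 1720 J.

1720 J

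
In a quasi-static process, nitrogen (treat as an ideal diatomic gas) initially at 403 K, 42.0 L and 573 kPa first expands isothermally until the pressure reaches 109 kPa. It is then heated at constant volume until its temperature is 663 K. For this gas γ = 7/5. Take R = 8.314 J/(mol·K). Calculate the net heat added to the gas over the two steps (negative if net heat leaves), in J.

n = P₁V₁/(RT₁) = 573×42.0/(8.314×403) = 7.18 mol.
Step 1 — Isothermal: T stays 403 K; PV = const ⇒ V₂ = 221 L, P₂ = 109 kPa.
ΔU = 0 (ideal gas, T constant).
W = nRT ln(V₂/V₁) = 7.18×8.314×403×ln(5.26) = 39900 J.
Q = ΔU + W = 39900 J.
State after step 1: P = 109 kPa, V = 221 L, T = 403 K.
Step 2 — Isochoric: V stays 221 L; P/T = const ⇒ T₂ = 663 K, P₂ = 179 kPa.
W = 0 (no volume change).
ΔU = nCvΔT = 7.18×20.8×(663−403) = 38800 J.
Q = ΔU = 38800 J.
Net over both steps: W = 39900 J, Q = 78800 J, ΔU = 38800 J.

78800 J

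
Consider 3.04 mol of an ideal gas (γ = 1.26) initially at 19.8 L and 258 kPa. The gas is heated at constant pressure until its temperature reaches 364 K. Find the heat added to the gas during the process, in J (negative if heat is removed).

T₁ = P₁V₁/(nR) = 258×19.8/(3.04×8.314) = 202 K.
Isobaric: P stays 258 kPa; V/T = const ⇒ T₂ = 364 K, V₂ = 35.7 L.
W = PΔV = 258×(35.7−19.8) kPa·L = 4090 J.
ΔU = nCvΔT = 3.04×32.0×(364−202) = 15700 J.
Q = ΔU + W = nCpΔT = 19800 J.

19800 J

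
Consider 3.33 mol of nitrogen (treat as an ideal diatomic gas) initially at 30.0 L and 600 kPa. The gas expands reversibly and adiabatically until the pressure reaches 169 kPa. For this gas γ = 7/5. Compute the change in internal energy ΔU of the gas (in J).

-13700 J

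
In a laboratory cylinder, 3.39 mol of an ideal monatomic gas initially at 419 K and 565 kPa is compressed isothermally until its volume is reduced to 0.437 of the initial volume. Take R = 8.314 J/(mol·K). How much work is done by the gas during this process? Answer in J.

-9780 J

V₁ = nRT₁/P₁ = 3.39×8.314×419/565 = 20.9 L.
Isothermal: T stays 419 K; PV = const ⇒ V₂ = 9.13 L, P₂ = 1290 kPa.
W = nRT ln(V₂/V₁) = 3.39×8.314×419×ln(0.437) = -9780 J.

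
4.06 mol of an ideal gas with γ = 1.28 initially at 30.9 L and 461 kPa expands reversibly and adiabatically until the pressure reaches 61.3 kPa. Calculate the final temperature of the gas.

271 K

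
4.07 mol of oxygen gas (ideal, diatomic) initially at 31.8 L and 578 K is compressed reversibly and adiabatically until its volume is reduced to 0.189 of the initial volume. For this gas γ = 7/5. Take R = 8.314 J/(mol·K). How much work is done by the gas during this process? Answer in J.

-46300 J

P₁ = nRT₁/V₁ = 4.07×8.314×578/31.8 = 615 kPa.
Adiabatic: TV^(γ−1) = const ⇒ T₂ = 578×(5.29)^0.400 = 1130 K; PV^γ = const ⇒ P₂ = 6340 kPa.
ΔU = nCvΔT = 4.07×20.8×(1130−578) = 46300 J.
Q = 0 for an adiabatic process, so W = −ΔU = -46300 J.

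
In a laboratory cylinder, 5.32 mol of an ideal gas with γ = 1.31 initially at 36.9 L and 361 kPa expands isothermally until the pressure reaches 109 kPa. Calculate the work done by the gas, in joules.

T₁ = P₁V₁/(nR) = 361×36.9/(5.32×8.314) = 301 K.
Isothermal: T stays 301 K; PV = const ⇒ V₂ = 122 L, P₂ = 109 kPa.
W = nRT ln(V₂/V₁) = 5.32×8.314×301×ln(3.31) = 16000 J.

16000 J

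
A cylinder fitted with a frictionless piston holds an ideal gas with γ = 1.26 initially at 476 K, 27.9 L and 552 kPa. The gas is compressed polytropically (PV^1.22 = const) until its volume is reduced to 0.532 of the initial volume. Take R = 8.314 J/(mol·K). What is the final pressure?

1190 kPa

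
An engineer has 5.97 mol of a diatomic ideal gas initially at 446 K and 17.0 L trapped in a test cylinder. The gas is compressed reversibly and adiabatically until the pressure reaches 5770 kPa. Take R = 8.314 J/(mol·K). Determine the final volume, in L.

P₁ = nRT₁/V₁ = 5.97×8.314×446/17.0 = 1300 kPa.
Adiabatic: T₂/T₁ = (P₂/P₁)^((γ−1)/γ) ⇒ T₂ = 446×(4.43)^0.286 = 682 K; V₂ = 5.87 L.

5.87 L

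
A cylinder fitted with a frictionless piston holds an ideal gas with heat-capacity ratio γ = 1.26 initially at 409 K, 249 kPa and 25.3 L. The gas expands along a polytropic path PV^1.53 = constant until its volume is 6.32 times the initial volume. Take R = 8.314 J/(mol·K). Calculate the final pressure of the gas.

Polytropic n=1.53: T₂ = T₁(V₁/V₂)^(n−1) = 409×(0.158)^0.53 = 154 K; P₂ = P₁(V₁/V₂)^n = 14.8 kPa.

14.8 kPa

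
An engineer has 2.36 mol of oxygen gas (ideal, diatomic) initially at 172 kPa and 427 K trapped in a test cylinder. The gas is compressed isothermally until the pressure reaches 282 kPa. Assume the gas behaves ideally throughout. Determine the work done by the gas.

-4140 J

V₁ = nRT₁/P₁ = 2.36×8.314×427/172 = 48.7 L.
Isothermal: T stays 427 K; PV = const ⇒ V₂ = 29.7 L, P₂ = 282 kPa.
W = nRT ln(V₂/V₁) = 2.36×8.314×427×ln(0.610) = -4140 J.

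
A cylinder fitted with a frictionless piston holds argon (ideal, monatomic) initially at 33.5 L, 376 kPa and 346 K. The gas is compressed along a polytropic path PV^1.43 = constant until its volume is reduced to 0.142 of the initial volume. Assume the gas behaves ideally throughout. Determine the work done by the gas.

n = P₁V₁/(RT₁) = 376×33.5/(8.314×346) = 4.38 mol.
Polytropic n=1.43: T₂ = T₁(V₁/V₂)^(n−1) = 346×(7.04)^0.43 = 801 K; P₂ = P₁(V₁/V₂)^n = 6130 kPa.
W = (P₁V₁−P₂V₂)/(n−1) = (376×33.5−6130×4.76)/0.43 = -38500 J.

-38500 J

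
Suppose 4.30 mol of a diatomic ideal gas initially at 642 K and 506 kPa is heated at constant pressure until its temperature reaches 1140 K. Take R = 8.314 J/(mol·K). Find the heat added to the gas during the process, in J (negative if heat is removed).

62300 J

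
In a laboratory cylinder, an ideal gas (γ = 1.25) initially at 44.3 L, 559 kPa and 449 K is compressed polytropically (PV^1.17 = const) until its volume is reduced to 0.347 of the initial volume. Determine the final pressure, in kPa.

1930 kPa

Polytropic n=1.17: T₂ = T₁(V₁/V₂)^(n−1) = 449×(2.88)^0.17 = 538 K; P₂ = P₁(V₁/V₂)^n = 1930 kPa.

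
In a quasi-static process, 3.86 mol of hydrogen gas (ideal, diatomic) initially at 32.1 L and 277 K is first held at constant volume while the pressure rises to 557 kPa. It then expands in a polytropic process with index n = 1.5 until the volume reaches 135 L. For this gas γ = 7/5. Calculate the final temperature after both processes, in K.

P₁ = nRT₁/V₁ = 3.86×8.314×277/32.1 = 277 kPa.
Step 1 — Isochoric: V stays 32.1 L; P/T = const ⇒ T₂ = 557 K, P₂ = 557 kPa.
W = 0 (no volume change).
ΔU = nCvΔT = 3.86×20.8×(557−277) = 22500 J.
Q = ΔU = 22500 J.
State after step 1: P = 557 kPa, V = 32.1 L, T = 557 K.
Step 2 — Polytropic n=1.5: T₂ = T₁(V₁/V₂)^(n−1) = 557×(0.238)^0.50 = 272 K; P₂ = P₁(V₁/V₂)^n = 64.6 kPa.
W = (P₁V₁−P₂V₂)/(n−1) = (557×32.1−64.6×135)/0.50 = 18300 J.
ΔU = nCvΔT = 3.86×20.8×(272−557) = -22900 J.
Q = ΔU + W = -4580 J.
Net over both steps: W = 18300 J, Q = 17900 J, ΔU = -427 J.

272 K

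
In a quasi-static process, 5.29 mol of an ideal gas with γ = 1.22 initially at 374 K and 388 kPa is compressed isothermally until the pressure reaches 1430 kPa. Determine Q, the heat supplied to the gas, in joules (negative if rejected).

-21500 J

V₁ = nRT₁/P₁ = 5.29×8.314×374/388 = 42.4 L.
Isothermal: T stays 374 K; PV = const ⇒ V₂ = 11.5 L, P₂ = 1430 kPa.
ΔU = 0 (ideal gas, T constant).
W = nRT ln(V₂/V₁) = 5.29×8.314×374×ln(0.271) = -21500 J.
Q = ΔU + W = -21500 J.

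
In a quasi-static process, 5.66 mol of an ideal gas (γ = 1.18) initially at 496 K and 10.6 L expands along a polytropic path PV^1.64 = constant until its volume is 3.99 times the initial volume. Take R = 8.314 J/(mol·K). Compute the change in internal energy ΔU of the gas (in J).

-76200 J

P₁ = nRT₁/V₁ = 5.66×8.314×496/10.6 = 2200 kPa.
Polytropic n=1.64: T₂ = T₁(V₁/V₂)^(n−1) = 496×(0.251)^0.64 = 205 K; P₂ = P₁(V₁/V₂)^n = 228 kPa.
For an ideal gas ΔU = nCvΔT with Cv = R/(γ−1) = 46.2 J/(mol·K).
ΔU = 5.66×46.2×(205−496) = -76200 J.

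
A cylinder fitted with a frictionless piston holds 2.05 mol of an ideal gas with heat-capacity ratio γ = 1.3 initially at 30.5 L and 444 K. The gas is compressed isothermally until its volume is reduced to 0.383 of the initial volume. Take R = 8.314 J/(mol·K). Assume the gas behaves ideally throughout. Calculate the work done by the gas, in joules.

P₁ = nRT₁/V₁ = 2.05×8.314×444/30.5 = 248 kPa.
Isothermal: T stays 444 K; PV = const ⇒ V₂ = 11.7 L, P₂ = 648 kPa.
W = nRT ln(V₂/V₁) = 2.05×8.314×444×ln(0.383) = -7260 J.

-7260 J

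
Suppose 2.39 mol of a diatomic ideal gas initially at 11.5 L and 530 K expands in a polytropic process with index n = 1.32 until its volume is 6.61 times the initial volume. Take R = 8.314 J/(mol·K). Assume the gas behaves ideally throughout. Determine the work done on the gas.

P₁ = nRT₁/V₁ = 2.39×8.314×530/11.5 = 916 kPa.
Polytropic n=1.32: T₂ = T₁(V₁/V₂)^(n−1) = 530×(0.151)^0.32 = 290 K; P₂ = P₁(V₁/V₂)^n = 75.7 kPa.
W = (P₁V₁−P₂V₂)/(n−1) = (916×11.5−75.7×76.0)/0.32 = 14900 J.
Work done on the gas = −W_by = -14900 J.

-14900 J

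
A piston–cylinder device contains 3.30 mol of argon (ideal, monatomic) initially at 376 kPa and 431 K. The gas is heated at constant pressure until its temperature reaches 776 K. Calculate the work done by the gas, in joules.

9470 J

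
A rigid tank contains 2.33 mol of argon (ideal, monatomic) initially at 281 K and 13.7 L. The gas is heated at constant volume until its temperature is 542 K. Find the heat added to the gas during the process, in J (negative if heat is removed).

P₁ = nRT₁/V₁ = 2.33×8.314×281/13.7 = 397 kPa.
Isochoric: V stays 13.7 L; P/T = const ⇒ T₂ = 542 K, P₂ = 766 kPa.
W = 0 (no volume change).
ΔU = nCvΔT = 2.33×12.5×(542−281) = 7580 J.
Q = ΔU = 7580 J.

7580 J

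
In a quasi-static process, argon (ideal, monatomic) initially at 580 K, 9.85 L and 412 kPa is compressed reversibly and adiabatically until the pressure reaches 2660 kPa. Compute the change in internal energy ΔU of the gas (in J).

6750 J

n = P₁V₁/(RT₁) = 412×9.85/(8.314×580) = 0.842 mol.
Adiabatic: T₂/T₁ = (P₂/P₁)^((γ−1)/γ) ⇒ T₂ = 580×(6.46)^0.400 = 1220 K; V₂ = 3.22 L.
For an ideal gas ΔU = nCvΔT with Cv = (3/2)R = 12.5 J/(mol·K).
ΔU = 0.842×12.5×(1220−580) = 6750 J.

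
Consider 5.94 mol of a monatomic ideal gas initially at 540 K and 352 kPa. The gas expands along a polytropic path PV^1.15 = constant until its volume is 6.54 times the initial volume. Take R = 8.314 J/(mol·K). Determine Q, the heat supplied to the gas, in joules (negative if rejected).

33800 J

V₁ = nRT₁/P₁ = 5.94×8.314×540/352 = 75.8 L.
Polytropic n=1.15: T₂ = T₁(V₁/V₂)^(n−1) = 540×(0.153)^0.15 = 407 K; P₂ = P₁(V₁/V₂)^n = 40.6 kPa.
W = (P₁V₁−P₂V₂)/(n−1) = (352×75.8−40.6×495)/0.15 = 43600 J.
ΔU = nCvΔT = 5.94×12.5×(407−540) = -9820 J.
Q = ΔU + W = 33800 J.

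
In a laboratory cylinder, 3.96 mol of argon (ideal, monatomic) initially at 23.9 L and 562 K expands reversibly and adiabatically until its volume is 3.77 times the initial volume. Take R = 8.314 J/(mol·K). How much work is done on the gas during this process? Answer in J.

-16300 J

P₁ = nRT₁/V₁ = 3.96×8.314×562/23.9 = 774 kPa.
Adiabatic: TV^(γ−1) = const ⇒ T₂ = 562×(0.265)^0.667 = 232 K; PV^γ = const ⇒ P₂ = 84.8 kPa.
ΔU = nCvΔT = 3.96×12.5×(232−562) = -16300 J.
Q = 0 for an adiabatic process, so W = −ΔU = 16300 J.
Work done on the gas = −W_by = -16300 J.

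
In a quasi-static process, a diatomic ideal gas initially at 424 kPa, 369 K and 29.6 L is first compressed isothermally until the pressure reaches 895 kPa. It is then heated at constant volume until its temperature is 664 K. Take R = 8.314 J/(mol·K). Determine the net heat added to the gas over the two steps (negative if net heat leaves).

n = P₁V₁/(RT₁) = 424×29.6/(8.314×369) = 4.09 mol.
Step 1 — Isothermal: T stays 369 K; PV = const ⇒ V₂ = 14.0 L, P₂ = 895 kPa.
ΔU = 0 (ideal gas, T constant).
W = nRT ln(V₂/V₁) = 4.09×8.314×369×ln(0.474) = -9380 J.
Q = ΔU + W = -9380 J.
State after step 1: P = 895 kPa, V = 14.0 L, T = 369 K.
Step 2 — Isochoric: V stays 14.0 L; P/T = const ⇒ T₂ = 664 K, P₂ = 1610 kPa.
W = 0 (no volume change).
ΔU = nCvΔT = 4.09×20.8×(664−369) = 25100 J.
Q = ΔU = 25100 J.
Net over both steps: W = -9380 J, Q = 15700 J, ΔU = 25100 J.

15700 J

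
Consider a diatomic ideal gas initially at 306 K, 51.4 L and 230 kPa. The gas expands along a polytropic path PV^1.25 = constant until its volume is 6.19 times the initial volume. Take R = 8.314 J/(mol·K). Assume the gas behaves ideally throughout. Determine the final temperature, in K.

194 K

Polytropic n=1.25: T₂ = T₁(V₁/V₂)^(n−1) = 306×(0.162)^0.25 = 194 K; P₂ = P₁(V₁/V₂)^n = 23.6 kPa.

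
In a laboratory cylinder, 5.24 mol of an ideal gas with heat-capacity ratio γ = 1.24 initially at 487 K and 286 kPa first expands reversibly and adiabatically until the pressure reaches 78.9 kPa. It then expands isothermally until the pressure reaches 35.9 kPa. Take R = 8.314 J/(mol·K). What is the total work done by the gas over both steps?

32500 J

V₁ = nRT₁/P₁ = 5.24×8.314×487/286 = 74.2 L.
Step 1 — Adiabatic: T₂/T₁ = (P₂/P₁)^((γ−1)/γ) ⇒ T₂ = 487×(0.276)^0.194 = 380 K; V₂ = 210 L.
ΔU = nCvΔT = 5.24×34.6×(380−487) = -19500 J.
Q = 0 for an adiabatic process, so W = −ΔU = 19500 J.
State after step 1: P = 78.9 kPa, V = 210 L, T = 380 K.
Step 2 — Isothermal: T stays 380 K; PV = const ⇒ V₂ = 461 L, P₂ = 35.9 kPa.
ΔU = 0 (ideal gas, T constant).
W = nRT ln(V₂/V₁) = 5.24×8.314×380×ln(2.20) = 13000 J.
Q = ΔU + W = 13000 J.
Net over both steps: W = 32500 J, Q = 13000 J, ΔU = -19500 J.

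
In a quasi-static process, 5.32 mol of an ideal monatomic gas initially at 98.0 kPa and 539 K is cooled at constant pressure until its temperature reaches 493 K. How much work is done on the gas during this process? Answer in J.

2030 J

V₁ = nRT₁/P₁ = 5.32×8.314×539/98.0 = 243 L.
Isobaric: P stays 98.0 kPa; V/T = const ⇒ T₂ = 493 K, V₂ = 223 L.
W = PΔV = 98.0×(223−243) kPa·L = -2030 J.
Work done on the gas = −W_by = 2030 J.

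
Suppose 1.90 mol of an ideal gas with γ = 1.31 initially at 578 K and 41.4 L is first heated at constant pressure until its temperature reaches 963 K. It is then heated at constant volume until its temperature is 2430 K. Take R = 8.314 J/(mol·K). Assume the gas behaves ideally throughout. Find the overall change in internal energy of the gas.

94400 J

P₁ = nRT₁/V₁ = 1.90×8.314×578/41.4 = 221 kPa.
Step 1 — Isobaric: P stays 221 kPa; V/T = const ⇒ T₂ = 963 K, V₂ = 69.0 L.
W = PΔV = 221×(69.0−41.4) kPa·L = 6080 J.
ΔU = nCvΔT = 1.90×26.8×(963−578) = 19600 J.
Q = ΔU + W = nCpΔT = 25700 J.
State after step 1: P = 221 kPa, V = 69.0 L, T = 963 K.
Step 2 — Isochoric: V stays 69.0 L; P/T = const ⇒ T₂ = 2430 K, P₂ = 557 kPa.
W = 0 (no volume change).
ΔU = nCvΔT = 1.90×26.8×(2430−963) = 74800 J.
Q = ΔU = 74800 J.
Net over both steps: W = 6080 J, Q = 100000 J, ΔU = 94400 J.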